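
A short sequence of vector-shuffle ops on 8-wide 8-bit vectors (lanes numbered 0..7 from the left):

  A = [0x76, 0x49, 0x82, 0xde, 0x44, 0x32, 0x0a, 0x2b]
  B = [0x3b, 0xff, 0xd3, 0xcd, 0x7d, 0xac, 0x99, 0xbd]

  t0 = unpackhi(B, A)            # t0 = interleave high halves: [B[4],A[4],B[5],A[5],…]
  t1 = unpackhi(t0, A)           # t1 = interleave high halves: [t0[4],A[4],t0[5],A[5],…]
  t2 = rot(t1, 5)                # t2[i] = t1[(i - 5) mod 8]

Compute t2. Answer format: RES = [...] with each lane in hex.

t0 = [0x7d, 0x44, 0xac, 0x32, 0x99, 0x0a, 0xbd, 0x2b]
t1 = [0x99, 0x44, 0x0a, 0x32, 0xbd, 0x0a, 0x2b, 0x2b]
t2 = [0x32, 0xbd, 0x0a, 0x2b, 0x2b, 0x99, 0x44, 0x0a]

RES = [ 0x32  0xbd  0x0a  0x2b  0x2b  0x99  0x44  0x0a ]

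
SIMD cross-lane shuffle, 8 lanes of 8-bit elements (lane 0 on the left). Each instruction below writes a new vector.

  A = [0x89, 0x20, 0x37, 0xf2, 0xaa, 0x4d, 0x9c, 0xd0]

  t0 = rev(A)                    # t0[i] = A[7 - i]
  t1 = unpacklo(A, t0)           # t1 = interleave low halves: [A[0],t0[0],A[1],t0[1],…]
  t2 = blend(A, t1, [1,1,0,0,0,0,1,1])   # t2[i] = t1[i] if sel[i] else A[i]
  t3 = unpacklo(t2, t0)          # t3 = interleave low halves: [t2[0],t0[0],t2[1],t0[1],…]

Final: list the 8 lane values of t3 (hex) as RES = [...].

→ t0 |d0|9c|4d|aa|f2|37|20|89|
→ t1 |89|d0|20|9c|37|4d|f2|aa|
→ t2 |89|d0|37|f2|aa|4d|f2|aa|
→ t3 |89|d0|d0|9c|37|4d|f2|aa|

RES = [ 0x89  0xd0  0xd0  0x9c  0x37  0x4d  0xf2  0xaa ]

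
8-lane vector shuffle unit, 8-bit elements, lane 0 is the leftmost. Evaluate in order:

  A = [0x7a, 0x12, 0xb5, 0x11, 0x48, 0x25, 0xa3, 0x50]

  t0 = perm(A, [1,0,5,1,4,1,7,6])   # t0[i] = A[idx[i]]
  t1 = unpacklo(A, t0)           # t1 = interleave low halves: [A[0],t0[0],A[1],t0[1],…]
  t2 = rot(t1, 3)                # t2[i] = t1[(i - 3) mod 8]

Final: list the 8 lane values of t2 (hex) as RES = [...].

RES = [0x25, 0x11, 0x12, 0x7a, 0x12, 0x12, 0x7a, 0xb5]

t0 = [0x12, 0x7a, 0x25, 0x12, 0x48, 0x12, 0x50, 0xa3]
t1 = [0x7a, 0x12, 0x12, 0x7a, 0xb5, 0x25, 0x11, 0x12]
t2 = [0x25, 0x11, 0x12, 0x7a, 0x12, 0x12, 0x7a, 0xb5]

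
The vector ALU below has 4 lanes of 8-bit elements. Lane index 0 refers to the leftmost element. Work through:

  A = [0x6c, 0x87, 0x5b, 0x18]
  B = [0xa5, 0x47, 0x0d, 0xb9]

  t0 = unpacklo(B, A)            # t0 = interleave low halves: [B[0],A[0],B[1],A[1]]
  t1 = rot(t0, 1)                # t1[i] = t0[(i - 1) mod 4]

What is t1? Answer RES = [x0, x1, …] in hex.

  t0: a5 6c 47 87
  t1: 87 a5 6c 47

RES = [0x87, 0xa5, 0x6c, 0x47]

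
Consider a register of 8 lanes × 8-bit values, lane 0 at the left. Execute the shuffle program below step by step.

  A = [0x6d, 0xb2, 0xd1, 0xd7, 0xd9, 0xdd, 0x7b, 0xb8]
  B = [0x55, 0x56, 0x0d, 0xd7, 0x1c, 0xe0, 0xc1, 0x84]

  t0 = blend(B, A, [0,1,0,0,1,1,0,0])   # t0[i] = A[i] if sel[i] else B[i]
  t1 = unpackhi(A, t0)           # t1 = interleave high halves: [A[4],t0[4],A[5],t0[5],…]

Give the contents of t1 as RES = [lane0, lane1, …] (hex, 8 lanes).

RES = [ 0xd9  0xd9  0xdd  0xdd  0x7b  0xc1  0xb8  0x84 ]

  t0: 55 b2 0d d7 d9 dd c1 84
  t1: d9 d9 dd dd 7b c1 b8 84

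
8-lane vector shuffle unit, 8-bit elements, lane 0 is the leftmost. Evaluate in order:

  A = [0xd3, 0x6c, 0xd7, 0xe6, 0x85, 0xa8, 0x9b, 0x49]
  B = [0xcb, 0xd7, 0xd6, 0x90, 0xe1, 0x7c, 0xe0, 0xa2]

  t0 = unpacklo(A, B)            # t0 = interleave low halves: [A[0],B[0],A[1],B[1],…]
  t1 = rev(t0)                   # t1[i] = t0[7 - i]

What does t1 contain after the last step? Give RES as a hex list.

RES = [ 0x90  0xe6  0xd6  0xd7  0xd7  0x6c  0xcb  0xd3 ]

→ t0 |d3|cb|6c|d7|d7|d6|e6|90|
→ t1 |90|e6|d6|d7|d7|6c|cb|d3|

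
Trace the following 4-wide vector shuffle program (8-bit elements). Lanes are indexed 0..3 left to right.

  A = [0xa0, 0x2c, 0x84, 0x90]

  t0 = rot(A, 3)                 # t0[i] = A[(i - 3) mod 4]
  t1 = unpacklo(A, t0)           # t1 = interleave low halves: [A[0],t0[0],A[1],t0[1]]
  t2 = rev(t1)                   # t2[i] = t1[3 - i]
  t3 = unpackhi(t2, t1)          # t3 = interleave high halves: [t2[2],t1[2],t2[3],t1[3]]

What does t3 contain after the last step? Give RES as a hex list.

t0 = [0x2c, 0x84, 0x90, 0xa0]
t1 = [0xa0, 0x2c, 0x2c, 0x84]
t2 = [0x84, 0x2c, 0x2c, 0xa0]
t3 = [0x2c, 0x2c, 0xa0, 0x84]

RES = [ 0x2c  0x2c  0xa0  0x84 ]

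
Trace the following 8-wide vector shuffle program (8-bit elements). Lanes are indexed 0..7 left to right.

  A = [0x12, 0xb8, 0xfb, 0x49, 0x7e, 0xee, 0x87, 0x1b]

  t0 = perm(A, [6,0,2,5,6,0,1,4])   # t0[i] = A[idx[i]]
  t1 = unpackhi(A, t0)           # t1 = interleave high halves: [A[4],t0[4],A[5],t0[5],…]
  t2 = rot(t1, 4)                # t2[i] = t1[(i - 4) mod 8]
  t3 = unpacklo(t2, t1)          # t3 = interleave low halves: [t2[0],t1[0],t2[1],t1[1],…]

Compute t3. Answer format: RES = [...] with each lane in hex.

t0 = [0x87, 0x12, 0xfb, 0xee, 0x87, 0x12, 0xb8, 0x7e]
t1 = [0x7e, 0x87, 0xee, 0x12, 0x87, 0xb8, 0x1b, 0x7e]
t2 = [0x87, 0xb8, 0x1b, 0x7e, 0x7e, 0x87, 0xee, 0x12]
t3 = [0x87, 0x7e, 0xb8, 0x87, 0x1b, 0xee, 0x7e, 0x12]

RES = [ 0x87  0x7e  0xb8  0x87  0x1b  0xee  0x7e  0x12 ]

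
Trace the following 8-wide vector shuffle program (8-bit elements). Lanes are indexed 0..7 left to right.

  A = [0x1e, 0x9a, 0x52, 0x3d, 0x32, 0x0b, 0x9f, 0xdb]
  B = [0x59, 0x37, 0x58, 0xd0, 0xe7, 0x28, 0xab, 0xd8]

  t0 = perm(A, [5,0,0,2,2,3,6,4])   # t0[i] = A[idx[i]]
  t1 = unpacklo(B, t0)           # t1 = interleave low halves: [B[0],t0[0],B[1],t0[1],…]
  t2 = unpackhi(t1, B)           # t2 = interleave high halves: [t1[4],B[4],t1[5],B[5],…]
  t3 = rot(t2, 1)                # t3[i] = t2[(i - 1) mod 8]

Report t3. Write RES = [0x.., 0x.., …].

RES = [ 0xd8  0x58  0xe7  0x1e  0x28  0xd0  0xab  0x52 ]

  t0: 0b 1e 1e 52 52 3d 9f 32
  t1: 59 0b 37 1e 58 1e d0 52
  t2: 58 e7 1e 28 d0 ab 52 d8
  t3: d8 58 e7 1e 28 d0 ab 52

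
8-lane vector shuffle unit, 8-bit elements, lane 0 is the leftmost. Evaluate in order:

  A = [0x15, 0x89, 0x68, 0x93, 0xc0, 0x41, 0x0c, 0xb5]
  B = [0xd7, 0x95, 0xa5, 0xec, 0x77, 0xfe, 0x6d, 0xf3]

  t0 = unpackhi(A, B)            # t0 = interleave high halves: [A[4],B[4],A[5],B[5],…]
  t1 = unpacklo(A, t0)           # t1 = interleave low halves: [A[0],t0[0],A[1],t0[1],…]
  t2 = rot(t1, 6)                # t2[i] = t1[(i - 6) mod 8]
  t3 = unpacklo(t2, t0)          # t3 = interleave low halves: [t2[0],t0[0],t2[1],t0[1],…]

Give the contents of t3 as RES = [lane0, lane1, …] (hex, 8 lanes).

t0 = [0xc0, 0x77, 0x41, 0xfe, 0x0c, 0x6d, 0xb5, 0xf3]
t1 = [0x15, 0xc0, 0x89, 0x77, 0x68, 0x41, 0x93, 0xfe]
t2 = [0x89, 0x77, 0x68, 0x41, 0x93, 0xfe, 0x15, 0xc0]
t3 = [0x89, 0xc0, 0x77, 0x77, 0x68, 0x41, 0x41, 0xfe]

RES = [0x89, 0xc0, 0x77, 0x77, 0x68, 0x41, 0x41, 0xfe]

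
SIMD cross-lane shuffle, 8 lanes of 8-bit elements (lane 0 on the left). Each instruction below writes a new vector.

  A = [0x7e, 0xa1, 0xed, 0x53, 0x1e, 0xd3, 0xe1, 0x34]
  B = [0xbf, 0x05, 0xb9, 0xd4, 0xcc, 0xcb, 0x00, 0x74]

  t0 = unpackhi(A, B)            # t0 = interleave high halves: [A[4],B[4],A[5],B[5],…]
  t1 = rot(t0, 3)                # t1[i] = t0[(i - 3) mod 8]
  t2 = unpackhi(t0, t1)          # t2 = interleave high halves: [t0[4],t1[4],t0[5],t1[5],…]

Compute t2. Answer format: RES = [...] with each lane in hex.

t0 = [0x1e, 0xcc, 0xd3, 0xcb, 0xe1, 0x00, 0x34, 0x74]
t1 = [0x00, 0x34, 0x74, 0x1e, 0xcc, 0xd3, 0xcb, 0xe1]
t2 = [0xe1, 0xcc, 0x00, 0xd3, 0x34, 0xcb, 0x74, 0xe1]

RES = [0xe1, 0xcc, 0x00, 0xd3, 0x34, 0xcb, 0x74, 0xe1]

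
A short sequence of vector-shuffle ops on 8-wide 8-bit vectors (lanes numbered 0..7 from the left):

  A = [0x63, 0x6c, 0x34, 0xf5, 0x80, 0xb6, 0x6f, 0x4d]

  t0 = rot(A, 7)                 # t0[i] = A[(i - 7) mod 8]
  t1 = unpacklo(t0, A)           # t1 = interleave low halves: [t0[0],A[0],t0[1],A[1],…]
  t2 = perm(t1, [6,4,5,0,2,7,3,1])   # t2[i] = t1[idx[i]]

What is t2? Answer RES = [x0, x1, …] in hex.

→ t0 |6c|34|f5|80|b6|6f|4d|63|
→ t1 |6c|63|34|6c|f5|34|80|f5|
→ t2 |80|f5|34|6c|34|f5|6c|63|

RES = [0x80, 0xf5, 0x34, 0x6c, 0x34, 0xf5, 0x6c, 0x63]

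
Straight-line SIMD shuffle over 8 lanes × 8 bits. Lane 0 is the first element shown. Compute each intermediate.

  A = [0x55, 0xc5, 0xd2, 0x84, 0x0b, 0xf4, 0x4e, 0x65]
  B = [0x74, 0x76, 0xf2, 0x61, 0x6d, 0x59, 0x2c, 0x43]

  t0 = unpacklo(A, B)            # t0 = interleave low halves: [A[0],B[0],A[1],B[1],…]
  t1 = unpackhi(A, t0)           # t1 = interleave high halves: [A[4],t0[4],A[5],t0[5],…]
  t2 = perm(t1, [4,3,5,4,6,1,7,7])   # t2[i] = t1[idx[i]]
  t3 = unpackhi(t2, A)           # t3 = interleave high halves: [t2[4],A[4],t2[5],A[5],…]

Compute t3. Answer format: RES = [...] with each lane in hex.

t0 = [0x55, 0x74, 0xc5, 0x76, 0xd2, 0xf2, 0x84, 0x61]
t1 = [0x0b, 0xd2, 0xf4, 0xf2, 0x4e, 0x84, 0x65, 0x61]
t2 = [0x4e, 0xf2, 0x84, 0x4e, 0x65, 0xd2, 0x61, 0x61]
t3 = [0x65, 0x0b, 0xd2, 0xf4, 0x61, 0x4e, 0x61, 0x65]

RES = [0x65, 0x0b, 0xd2, 0xf4, 0x61, 0x4e, 0x61, 0x65]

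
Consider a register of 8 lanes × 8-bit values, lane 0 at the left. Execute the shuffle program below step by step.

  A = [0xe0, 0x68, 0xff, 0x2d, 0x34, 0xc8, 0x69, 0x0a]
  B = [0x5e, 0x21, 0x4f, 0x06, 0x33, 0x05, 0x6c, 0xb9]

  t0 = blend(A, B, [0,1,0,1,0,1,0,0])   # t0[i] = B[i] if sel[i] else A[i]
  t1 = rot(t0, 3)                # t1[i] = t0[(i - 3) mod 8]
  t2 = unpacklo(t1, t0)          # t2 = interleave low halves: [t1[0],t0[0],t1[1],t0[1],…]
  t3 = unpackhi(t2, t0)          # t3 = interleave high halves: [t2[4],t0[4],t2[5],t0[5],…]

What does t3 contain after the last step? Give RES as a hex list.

  t0: e0 21 ff 06 34 05 69 0a
  t1: 05 69 0a e0 21 ff 06 34
  t2: 05 e0 69 21 0a ff e0 06
  t3: 0a 34 ff 05 e0 69 06 0a

RES = [0x0a, 0x34, 0xff, 0x05, 0xe0, 0x69, 0x06, 0x0a]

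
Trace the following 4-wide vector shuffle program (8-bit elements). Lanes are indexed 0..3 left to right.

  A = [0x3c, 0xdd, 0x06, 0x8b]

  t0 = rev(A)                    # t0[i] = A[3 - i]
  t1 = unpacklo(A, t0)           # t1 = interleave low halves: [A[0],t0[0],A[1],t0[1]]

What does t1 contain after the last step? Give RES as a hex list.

→ t0 |8b|06|dd|3c|
→ t1 |3c|8b|dd|06|

RES = [ 0x3c  0x8b  0xdd  0x06 ]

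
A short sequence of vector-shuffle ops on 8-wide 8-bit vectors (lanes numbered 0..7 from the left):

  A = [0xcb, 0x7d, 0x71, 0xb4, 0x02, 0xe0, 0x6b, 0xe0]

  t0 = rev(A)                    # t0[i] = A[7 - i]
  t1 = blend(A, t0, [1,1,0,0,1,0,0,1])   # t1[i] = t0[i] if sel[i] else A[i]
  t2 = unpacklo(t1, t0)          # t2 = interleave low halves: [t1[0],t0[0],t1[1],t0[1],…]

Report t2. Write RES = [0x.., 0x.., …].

RES = [ 0xe0  0xe0  0x6b  0x6b  0x71  0xe0  0xb4  0x02 ]

t0 = [0xe0, 0x6b, 0xe0, 0x02, 0xb4, 0x71, 0x7d, 0xcb]
t1 = [0xe0, 0x6b, 0x71, 0xb4, 0xb4, 0xe0, 0x6b, 0xcb]
t2 = [0xe0, 0xe0, 0x6b, 0x6b, 0x71, 0xe0, 0xb4, 0x02]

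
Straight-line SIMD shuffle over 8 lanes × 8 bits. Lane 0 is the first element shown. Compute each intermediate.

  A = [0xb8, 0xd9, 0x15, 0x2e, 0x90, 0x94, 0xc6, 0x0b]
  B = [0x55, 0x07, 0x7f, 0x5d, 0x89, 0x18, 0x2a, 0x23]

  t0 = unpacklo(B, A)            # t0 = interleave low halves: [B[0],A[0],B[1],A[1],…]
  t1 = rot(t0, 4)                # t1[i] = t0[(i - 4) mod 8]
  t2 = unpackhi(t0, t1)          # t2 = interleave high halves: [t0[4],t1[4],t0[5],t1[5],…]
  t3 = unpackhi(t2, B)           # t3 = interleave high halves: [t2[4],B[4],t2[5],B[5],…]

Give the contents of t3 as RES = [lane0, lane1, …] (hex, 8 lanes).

RES = [0x5d, 0x89, 0x07, 0x18, 0x2e, 0x2a, 0xd9, 0x23]

→ t0 |55|b8|07|d9|7f|15|5d|2e|
→ t1 |7f|15|5d|2e|55|b8|07|d9|
→ t2 |7f|55|15|b8|5d|07|2e|d9|
→ t3 |5d|89|07|18|2e|2a|d9|23|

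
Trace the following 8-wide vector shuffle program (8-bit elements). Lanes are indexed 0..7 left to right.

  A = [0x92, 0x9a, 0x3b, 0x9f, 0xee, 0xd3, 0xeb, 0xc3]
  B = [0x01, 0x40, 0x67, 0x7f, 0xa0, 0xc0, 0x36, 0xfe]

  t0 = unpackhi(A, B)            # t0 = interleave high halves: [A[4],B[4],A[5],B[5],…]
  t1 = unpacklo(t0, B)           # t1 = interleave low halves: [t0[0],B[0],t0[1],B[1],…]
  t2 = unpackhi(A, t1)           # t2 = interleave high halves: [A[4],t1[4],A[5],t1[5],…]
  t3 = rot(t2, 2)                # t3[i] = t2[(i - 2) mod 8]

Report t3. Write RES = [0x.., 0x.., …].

t0 = [0xee, 0xa0, 0xd3, 0xc0, 0xeb, 0x36, 0xc3, 0xfe]
t1 = [0xee, 0x01, 0xa0, 0x40, 0xd3, 0x67, 0xc0, 0x7f]
t2 = [0xee, 0xd3, 0xd3, 0x67, 0xeb, 0xc0, 0xc3, 0x7f]
t3 = [0xc3, 0x7f, 0xee, 0xd3, 0xd3, 0x67, 0xeb, 0xc0]

RES = [ 0xc3  0x7f  0xee  0xd3  0xd3  0x67  0xeb  0xc0 ]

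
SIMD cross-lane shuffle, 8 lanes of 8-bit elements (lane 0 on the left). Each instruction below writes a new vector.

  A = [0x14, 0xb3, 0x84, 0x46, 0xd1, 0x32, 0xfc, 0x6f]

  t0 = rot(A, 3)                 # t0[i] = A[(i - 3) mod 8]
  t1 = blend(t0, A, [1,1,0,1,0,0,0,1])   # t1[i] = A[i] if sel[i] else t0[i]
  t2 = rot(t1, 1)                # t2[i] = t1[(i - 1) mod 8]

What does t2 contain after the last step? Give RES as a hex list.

RES = [ 0x6f  0x14  0xb3  0x6f  0x46  0xb3  0x84  0x46 ]

→ t0 |32|fc|6f|14|b3|84|46|d1|
→ t1 |14|b3|6f|46|b3|84|46|6f|
→ t2 |6f|14|b3|6f|46|b3|84|46|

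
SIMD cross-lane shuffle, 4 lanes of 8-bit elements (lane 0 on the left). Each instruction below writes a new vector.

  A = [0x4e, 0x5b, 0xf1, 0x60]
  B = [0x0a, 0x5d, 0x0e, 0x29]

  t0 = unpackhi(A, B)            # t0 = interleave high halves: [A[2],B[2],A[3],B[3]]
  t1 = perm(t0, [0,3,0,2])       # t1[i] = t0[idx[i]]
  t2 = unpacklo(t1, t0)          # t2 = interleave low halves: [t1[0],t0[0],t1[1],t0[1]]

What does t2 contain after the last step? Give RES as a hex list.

RES = [ 0xf1  0xf1  0x29  0x0e ]

  t0: f1 0e 60 29
  t1: f1 29 f1 60
  t2: f1 f1 29 0e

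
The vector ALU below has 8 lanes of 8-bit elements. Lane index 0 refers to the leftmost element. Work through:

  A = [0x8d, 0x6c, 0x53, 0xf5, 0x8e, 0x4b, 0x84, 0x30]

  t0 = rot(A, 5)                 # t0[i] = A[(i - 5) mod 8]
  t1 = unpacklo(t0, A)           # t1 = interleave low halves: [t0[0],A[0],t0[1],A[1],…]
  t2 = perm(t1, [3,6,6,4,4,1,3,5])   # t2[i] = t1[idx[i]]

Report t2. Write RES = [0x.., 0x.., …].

RES = [0x6c, 0x84, 0x84, 0x4b, 0x4b, 0x8d, 0x6c, 0x53]

t0 = [0xf5, 0x8e, 0x4b, 0x84, 0x30, 0x8d, 0x6c, 0x53]
t1 = [0xf5, 0x8d, 0x8e, 0x6c, 0x4b, 0x53, 0x84, 0xf5]
t2 = [0x6c, 0x84, 0x84, 0x4b, 0x4b, 0x8d, 0x6c, 0x53]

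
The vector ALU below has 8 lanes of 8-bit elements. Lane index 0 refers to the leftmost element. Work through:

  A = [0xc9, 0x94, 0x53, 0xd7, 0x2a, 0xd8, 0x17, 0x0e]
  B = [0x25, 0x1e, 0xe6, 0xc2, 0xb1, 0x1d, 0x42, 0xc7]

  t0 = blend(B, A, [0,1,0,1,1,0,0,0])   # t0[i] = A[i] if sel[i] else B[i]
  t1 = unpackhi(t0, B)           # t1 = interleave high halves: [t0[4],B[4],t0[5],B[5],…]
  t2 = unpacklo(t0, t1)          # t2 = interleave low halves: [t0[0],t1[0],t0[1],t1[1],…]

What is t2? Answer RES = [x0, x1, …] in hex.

RES = [0x25, 0x2a, 0x94, 0xb1, 0xe6, 0x1d, 0xd7, 0x1d]

→ t0 |25|94|e6|d7|2a|1d|42|c7|
→ t1 |2a|b1|1d|1d|42|42|c7|c7|
→ t2 |25|2a|94|b1|e6|1d|d7|1d|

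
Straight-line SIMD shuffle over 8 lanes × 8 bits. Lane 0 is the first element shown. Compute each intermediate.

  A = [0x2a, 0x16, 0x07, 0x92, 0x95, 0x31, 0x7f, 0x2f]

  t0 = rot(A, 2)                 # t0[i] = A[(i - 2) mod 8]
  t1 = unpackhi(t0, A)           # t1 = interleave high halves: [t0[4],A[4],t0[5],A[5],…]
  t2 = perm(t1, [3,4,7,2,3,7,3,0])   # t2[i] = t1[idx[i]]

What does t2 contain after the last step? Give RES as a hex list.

  t0: 7f 2f 2a 16 07 92 95 31
  t1: 07 95 92 31 95 7f 31 2f
  t2: 31 95 2f 92 31 2f 31 07

RES = [ 0x31  0x95  0x2f  0x92  0x31  0x2f  0x31  0x07 ]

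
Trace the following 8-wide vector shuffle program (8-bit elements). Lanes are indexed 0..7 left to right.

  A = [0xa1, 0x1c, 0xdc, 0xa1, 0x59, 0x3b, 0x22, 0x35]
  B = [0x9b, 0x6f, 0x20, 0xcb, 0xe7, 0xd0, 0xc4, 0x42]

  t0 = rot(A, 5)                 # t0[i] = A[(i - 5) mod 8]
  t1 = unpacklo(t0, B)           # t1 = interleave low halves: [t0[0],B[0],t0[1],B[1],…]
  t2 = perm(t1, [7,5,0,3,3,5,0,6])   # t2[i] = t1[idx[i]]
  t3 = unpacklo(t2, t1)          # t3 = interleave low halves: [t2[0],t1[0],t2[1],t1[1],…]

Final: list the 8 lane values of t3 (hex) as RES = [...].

t0 = [0xa1, 0x59, 0x3b, 0x22, 0x35, 0xa1, 0x1c, 0xdc]
t1 = [0xa1, 0x9b, 0x59, 0x6f, 0x3b, 0x20, 0x22, 0xcb]
t2 = [0xcb, 0x20, 0xa1, 0x6f, 0x6f, 0x20, 0xa1, 0x22]
t3 = [0xcb, 0xa1, 0x20, 0x9b, 0xa1, 0x59, 0x6f, 0x6f]

RES = [0xcb, 0xa1, 0x20, 0x9b, 0xa1, 0x59, 0x6f, 0x6f]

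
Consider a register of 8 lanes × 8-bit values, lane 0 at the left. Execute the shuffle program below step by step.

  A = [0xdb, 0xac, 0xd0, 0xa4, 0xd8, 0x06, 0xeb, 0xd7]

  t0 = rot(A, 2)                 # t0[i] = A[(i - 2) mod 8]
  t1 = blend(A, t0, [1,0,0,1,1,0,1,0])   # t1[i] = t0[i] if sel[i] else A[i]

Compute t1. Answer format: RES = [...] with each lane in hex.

RES = [0xeb, 0xac, 0xd0, 0xac, 0xd0, 0x06, 0xd8, 0xd7]

→ t0 |eb|d7|db|ac|d0|a4|d8|06|
→ t1 |eb|ac|d0|ac|d0|06|d8|d7|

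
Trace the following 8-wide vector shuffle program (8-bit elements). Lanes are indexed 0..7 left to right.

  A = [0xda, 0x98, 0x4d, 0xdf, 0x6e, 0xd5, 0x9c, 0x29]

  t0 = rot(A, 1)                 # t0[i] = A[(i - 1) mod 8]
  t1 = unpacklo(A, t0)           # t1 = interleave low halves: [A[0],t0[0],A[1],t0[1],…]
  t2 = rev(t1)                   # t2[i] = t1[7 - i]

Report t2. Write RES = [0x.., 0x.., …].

RES = [ 0x4d  0xdf  0x98  0x4d  0xda  0x98  0x29  0xda ]

→ t0 |29|da|98|4d|df|6e|d5|9c|
→ t1 |da|29|98|da|4d|98|df|4d|
→ t2 |4d|df|98|4d|da|98|29|da|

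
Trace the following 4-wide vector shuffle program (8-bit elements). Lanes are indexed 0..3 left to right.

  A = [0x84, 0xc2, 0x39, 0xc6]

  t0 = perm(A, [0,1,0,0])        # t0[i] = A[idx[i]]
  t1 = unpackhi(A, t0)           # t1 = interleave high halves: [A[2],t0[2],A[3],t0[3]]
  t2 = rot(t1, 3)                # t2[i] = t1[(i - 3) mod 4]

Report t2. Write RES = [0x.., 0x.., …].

→ t0 |84|c2|84|84|
→ t1 |39|84|c6|84|
→ t2 |84|c6|84|39|

RES = [ 0x84  0xc6  0x84  0x39 ]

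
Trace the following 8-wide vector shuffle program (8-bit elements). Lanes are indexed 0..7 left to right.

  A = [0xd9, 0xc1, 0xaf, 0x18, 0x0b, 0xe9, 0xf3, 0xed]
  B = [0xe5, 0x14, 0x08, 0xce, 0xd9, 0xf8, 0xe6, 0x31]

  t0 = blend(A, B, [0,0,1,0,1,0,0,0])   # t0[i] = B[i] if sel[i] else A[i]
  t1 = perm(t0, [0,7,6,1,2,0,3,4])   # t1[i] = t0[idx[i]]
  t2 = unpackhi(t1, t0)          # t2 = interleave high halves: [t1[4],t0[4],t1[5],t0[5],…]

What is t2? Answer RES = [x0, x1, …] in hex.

RES = [0x08, 0xd9, 0xd9, 0xe9, 0x18, 0xf3, 0xd9, 0xed]

  t0: d9 c1 08 18 d9 e9 f3 ed
  t1: d9 ed f3 c1 08 d9 18 d9
  t2: 08 d9 d9 e9 18 f3 d9 ed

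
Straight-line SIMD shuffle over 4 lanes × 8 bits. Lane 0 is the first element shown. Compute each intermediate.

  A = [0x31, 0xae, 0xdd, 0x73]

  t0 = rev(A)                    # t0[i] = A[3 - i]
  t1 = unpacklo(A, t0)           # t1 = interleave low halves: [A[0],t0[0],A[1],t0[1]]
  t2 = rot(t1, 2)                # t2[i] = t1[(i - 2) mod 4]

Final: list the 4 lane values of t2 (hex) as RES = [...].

RES = [ 0xae  0xdd  0x31  0x73 ]

t0 = [0x73, 0xdd, 0xae, 0x31]
t1 = [0x31, 0x73, 0xae, 0xdd]
t2 = [0xae, 0xdd, 0x31, 0x73]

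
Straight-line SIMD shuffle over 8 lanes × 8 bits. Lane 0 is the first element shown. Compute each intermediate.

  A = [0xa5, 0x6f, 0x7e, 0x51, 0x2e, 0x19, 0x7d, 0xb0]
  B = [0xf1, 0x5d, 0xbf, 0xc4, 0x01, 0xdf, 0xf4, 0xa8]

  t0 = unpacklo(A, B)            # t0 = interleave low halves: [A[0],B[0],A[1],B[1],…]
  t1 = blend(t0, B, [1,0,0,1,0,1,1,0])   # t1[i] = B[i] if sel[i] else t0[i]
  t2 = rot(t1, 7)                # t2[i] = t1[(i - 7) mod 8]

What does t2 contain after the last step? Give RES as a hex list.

RES = [0xf1, 0x6f, 0xc4, 0x7e, 0xdf, 0xf4, 0xc4, 0xf1]

t0 = [0xa5, 0xf1, 0x6f, 0x5d, 0x7e, 0xbf, 0x51, 0xc4]
t1 = [0xf1, 0xf1, 0x6f, 0xc4, 0x7e, 0xdf, 0xf4, 0xc4]
t2 = [0xf1, 0x6f, 0xc4, 0x7e, 0xdf, 0xf4, 0xc4, 0xf1]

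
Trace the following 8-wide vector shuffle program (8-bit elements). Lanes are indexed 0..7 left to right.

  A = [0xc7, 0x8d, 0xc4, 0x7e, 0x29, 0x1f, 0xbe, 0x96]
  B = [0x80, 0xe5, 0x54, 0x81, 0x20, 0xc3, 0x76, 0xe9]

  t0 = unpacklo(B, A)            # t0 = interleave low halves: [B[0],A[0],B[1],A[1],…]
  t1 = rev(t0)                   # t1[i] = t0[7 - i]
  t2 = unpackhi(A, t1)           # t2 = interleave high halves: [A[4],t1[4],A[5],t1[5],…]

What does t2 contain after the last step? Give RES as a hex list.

→ t0 |80|c7|e5|8d|54|c4|81|7e|
→ t1 |7e|81|c4|54|8d|e5|c7|80|
→ t2 |29|8d|1f|e5|be|c7|96|80|

RES = [ 0x29  0x8d  0x1f  0xe5  0xbe  0xc7  0x96  0x80 ]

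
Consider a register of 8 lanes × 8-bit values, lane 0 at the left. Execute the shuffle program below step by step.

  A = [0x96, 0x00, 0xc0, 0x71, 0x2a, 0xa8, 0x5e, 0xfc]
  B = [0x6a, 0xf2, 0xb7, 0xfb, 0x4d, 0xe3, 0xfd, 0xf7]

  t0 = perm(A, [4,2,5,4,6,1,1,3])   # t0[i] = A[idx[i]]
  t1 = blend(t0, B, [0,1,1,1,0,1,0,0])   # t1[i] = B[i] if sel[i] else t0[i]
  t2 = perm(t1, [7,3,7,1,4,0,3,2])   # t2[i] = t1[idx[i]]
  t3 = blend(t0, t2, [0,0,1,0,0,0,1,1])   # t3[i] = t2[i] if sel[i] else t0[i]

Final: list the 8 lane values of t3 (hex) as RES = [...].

→ t0 |2a|c0|a8|2a|5e|00|00|71|
→ t1 |2a|f2|b7|fb|5e|e3|00|71|
→ t2 |71|fb|71|f2|5e|2a|fb|b7|
→ t3 |2a|c0|71|2a|5e|00|fb|b7|

RES = [0x2a, 0xc0, 0x71, 0x2a, 0x5e, 0x00, 0xfb, 0xb7]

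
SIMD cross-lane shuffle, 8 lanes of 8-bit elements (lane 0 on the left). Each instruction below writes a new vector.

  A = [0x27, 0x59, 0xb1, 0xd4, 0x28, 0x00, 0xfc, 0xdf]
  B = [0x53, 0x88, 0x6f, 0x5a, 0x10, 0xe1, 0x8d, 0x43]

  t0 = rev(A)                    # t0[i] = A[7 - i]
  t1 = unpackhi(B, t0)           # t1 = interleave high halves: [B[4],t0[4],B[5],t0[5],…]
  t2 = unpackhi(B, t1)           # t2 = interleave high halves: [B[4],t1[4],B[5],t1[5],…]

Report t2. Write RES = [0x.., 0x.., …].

RES = [ 0x10  0x8d  0xe1  0x59  0x8d  0x43  0x43  0x27 ]

→ t0 |df|fc|00|28|d4|b1|59|27|
→ t1 |10|d4|e1|b1|8d|59|43|27|
→ t2 |10|8d|e1|59|8d|43|43|27|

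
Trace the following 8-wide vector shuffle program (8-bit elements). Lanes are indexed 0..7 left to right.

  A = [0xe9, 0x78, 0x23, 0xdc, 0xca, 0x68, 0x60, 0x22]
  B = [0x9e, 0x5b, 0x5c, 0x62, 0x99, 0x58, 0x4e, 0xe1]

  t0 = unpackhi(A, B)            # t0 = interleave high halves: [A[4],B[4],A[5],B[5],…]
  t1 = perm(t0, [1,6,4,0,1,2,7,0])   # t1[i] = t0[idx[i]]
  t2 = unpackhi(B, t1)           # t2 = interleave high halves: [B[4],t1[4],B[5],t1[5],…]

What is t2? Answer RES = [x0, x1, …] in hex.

RES = [0x99, 0x99, 0x58, 0x68, 0x4e, 0xe1, 0xe1, 0xca]

→ t0 |ca|99|68|58|60|4e|22|e1|
→ t1 |99|22|60|ca|99|68|e1|ca|
→ t2 |99|99|58|68|4e|e1|e1|ca|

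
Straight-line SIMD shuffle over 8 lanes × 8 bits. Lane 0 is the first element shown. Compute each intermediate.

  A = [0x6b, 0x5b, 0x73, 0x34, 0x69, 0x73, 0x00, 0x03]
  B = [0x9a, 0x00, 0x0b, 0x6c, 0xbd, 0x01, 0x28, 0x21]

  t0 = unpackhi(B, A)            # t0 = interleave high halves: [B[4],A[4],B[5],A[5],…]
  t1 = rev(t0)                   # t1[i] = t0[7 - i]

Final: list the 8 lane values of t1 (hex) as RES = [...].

t0 = [0xbd, 0x69, 0x01, 0x73, 0x28, 0x00, 0x21, 0x03]
t1 = [0x03, 0x21, 0x00, 0x28, 0x73, 0x01, 0x69, 0xbd]

RES = [ 0x03  0x21  0x00  0x28  0x73  0x01  0x69  0xbd ]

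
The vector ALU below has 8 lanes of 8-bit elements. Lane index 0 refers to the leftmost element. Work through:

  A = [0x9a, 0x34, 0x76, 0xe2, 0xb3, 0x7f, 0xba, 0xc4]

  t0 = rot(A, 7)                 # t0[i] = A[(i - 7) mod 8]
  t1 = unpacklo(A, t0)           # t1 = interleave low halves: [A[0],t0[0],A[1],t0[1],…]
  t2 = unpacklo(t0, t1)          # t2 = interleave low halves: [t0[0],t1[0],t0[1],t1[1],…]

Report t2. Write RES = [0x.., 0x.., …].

→ t0 |34|76|e2|b3|7f|ba|c4|9a|
→ t1 |9a|34|34|76|76|e2|e2|b3|
→ t2 |34|9a|76|34|e2|34|b3|76|

RES = [0x34, 0x9a, 0x76, 0x34, 0xe2, 0x34, 0xb3, 0x76]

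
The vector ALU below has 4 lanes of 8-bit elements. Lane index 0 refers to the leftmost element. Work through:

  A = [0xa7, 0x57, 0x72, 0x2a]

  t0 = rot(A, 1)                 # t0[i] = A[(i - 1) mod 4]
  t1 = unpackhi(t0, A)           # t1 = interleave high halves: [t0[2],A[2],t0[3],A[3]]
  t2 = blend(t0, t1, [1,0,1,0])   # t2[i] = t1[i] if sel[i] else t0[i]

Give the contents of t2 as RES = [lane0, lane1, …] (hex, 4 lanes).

RES = [0x57, 0xa7, 0x72, 0x72]

→ t0 |2a|a7|57|72|
→ t1 |57|72|72|2a|
→ t2 |57|a7|72|72|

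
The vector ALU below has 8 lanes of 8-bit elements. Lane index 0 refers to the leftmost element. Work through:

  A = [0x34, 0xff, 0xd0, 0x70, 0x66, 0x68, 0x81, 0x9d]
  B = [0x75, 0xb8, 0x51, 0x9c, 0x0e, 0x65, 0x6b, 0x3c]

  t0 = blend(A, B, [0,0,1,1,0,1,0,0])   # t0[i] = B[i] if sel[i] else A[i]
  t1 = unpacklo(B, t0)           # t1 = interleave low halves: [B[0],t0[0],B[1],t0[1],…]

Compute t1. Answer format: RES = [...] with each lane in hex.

→ t0 |34|ff|51|9c|66|65|81|9d|
→ t1 |75|34|b8|ff|51|51|9c|9c|

RES = [0x75, 0x34, 0xb8, 0xff, 0x51, 0x51, 0x9c, 0x9c]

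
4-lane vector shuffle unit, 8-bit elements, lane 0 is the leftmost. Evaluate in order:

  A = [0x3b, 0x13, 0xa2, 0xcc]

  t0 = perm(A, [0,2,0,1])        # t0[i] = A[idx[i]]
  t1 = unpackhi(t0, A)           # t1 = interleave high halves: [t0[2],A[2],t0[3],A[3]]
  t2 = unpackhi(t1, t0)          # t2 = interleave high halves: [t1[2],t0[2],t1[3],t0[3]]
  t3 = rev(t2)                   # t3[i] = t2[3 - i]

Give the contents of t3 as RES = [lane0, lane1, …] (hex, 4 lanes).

  t0: 3b a2 3b 13
  t1: 3b a2 13 cc
  t2: 13 3b cc 13
  t3: 13 cc 3b 13

RES = [0x13, 0xcc, 0x3b, 0x13]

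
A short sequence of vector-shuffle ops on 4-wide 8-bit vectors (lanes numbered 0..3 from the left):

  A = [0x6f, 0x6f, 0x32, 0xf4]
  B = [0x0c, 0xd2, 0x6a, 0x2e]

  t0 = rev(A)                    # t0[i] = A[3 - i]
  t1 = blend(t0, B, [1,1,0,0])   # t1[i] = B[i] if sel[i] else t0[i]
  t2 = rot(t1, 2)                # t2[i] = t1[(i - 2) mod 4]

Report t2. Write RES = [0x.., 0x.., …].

RES = [ 0x6f  0x6f  0x0c  0xd2 ]

  t0: f4 32 6f 6f
  t1: 0c d2 6f 6f
  t2: 6f 6f 0c d2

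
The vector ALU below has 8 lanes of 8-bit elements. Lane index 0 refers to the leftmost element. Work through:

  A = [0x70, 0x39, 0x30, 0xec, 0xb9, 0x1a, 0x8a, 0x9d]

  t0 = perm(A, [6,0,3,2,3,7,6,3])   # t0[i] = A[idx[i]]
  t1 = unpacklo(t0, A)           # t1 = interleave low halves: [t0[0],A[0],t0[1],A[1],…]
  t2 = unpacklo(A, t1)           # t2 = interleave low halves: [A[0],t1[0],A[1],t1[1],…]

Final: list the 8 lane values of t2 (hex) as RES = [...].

→ t0 |8a|70|ec|30|ec|9d|8a|ec|
→ t1 |8a|70|70|39|ec|30|30|ec|
→ t2 |70|8a|39|70|30|70|ec|39|

RES = [ 0x70  0x8a  0x39  0x70  0x30  0x70  0xec  0x39 ]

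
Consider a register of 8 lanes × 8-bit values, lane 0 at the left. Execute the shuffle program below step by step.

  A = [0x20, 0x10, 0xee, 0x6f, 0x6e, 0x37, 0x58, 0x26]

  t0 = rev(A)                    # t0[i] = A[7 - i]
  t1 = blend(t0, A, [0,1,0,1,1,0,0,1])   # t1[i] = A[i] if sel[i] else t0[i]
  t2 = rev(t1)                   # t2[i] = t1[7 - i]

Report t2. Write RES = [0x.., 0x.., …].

RES = [ 0x26  0x10  0xee  0x6e  0x6f  0x37  0x10  0x26 ]

  t0: 26 58 37 6e 6f ee 10 20
  t1: 26 10 37 6f 6e ee 10 26
  t2: 26 10 ee 6e 6f 37 10 26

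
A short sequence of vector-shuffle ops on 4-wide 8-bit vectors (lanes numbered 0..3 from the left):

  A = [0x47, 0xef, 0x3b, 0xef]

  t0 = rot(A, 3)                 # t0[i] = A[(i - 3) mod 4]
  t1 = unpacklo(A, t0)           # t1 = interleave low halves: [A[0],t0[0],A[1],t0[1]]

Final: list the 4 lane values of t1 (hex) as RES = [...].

RES = [ 0x47  0xef  0xef  0x3b ]

  t0: ef 3b ef 47
  t1: 47 ef ef 3b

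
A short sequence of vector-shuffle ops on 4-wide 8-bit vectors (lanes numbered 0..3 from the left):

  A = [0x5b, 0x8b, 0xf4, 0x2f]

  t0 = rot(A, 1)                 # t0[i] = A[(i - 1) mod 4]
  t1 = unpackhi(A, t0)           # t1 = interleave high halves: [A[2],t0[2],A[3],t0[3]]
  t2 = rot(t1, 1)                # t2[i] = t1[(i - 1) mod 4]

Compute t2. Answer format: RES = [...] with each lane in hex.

t0 = [0x2f, 0x5b, 0x8b, 0xf4]
t1 = [0xf4, 0x8b, 0x2f, 0xf4]
t2 = [0xf4, 0xf4, 0x8b, 0x2f]

RES = [0xf4, 0xf4, 0x8b, 0x2f]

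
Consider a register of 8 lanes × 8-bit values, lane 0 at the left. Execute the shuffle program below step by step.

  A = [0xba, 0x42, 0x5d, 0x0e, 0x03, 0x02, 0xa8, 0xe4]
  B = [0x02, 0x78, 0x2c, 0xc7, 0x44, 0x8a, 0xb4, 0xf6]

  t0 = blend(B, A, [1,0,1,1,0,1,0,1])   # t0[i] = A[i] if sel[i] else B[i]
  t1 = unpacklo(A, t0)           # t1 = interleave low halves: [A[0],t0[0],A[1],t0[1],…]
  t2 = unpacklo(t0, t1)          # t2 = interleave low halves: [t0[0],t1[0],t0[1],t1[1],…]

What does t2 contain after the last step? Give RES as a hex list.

RES = [ 0xba  0xba  0x78  0xba  0x5d  0x42  0x0e  0x78 ]

  t0: ba 78 5d 0e 44 02 b4 e4
  t1: ba ba 42 78 5d 5d 0e 0e
  t2: ba ba 78 ba 5d 42 0e 78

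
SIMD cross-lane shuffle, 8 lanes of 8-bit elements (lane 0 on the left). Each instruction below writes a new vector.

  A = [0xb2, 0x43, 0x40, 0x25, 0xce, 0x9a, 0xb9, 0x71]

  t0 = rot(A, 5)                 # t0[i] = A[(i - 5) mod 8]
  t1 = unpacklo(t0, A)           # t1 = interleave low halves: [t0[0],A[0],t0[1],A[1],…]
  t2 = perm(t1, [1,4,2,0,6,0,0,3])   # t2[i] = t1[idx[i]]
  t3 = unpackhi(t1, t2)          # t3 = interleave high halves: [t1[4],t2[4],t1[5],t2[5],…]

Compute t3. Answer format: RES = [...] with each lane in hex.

RES = [ 0x9a  0xb9  0x40  0x25  0xb9  0x25  0x25  0x43 ]

→ t0 |25|ce|9a|b9|71|b2|43|40|
→ t1 |25|b2|ce|43|9a|40|b9|25|
→ t2 |b2|9a|ce|25|b9|25|25|43|
→ t3 |9a|b9|40|25|b9|25|25|43|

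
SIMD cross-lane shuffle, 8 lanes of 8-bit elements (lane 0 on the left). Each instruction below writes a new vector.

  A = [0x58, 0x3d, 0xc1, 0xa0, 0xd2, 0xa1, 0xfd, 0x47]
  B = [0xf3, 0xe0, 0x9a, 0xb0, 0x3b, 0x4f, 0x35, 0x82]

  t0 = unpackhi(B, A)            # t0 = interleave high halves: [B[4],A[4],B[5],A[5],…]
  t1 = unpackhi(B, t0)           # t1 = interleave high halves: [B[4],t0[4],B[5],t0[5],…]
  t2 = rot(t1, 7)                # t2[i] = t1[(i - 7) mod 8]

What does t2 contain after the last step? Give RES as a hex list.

RES = [0x35, 0x4f, 0xfd, 0x35, 0x82, 0x82, 0x47, 0x3b]

→ t0 |3b|d2|4f|a1|35|fd|82|47|
→ t1 |3b|35|4f|fd|35|82|82|47|
→ t2 |35|4f|fd|35|82|82|47|3b|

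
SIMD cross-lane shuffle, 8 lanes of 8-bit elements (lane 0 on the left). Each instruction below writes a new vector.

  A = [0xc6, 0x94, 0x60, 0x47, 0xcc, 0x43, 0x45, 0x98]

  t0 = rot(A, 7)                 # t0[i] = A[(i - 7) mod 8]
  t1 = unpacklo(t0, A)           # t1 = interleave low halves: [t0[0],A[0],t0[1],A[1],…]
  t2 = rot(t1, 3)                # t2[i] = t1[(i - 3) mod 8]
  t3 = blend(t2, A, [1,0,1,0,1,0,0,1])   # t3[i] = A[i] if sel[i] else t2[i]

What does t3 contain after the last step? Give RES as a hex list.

RES = [0xc6, 0xcc, 0x60, 0x94, 0xcc, 0x60, 0x94, 0x98]

  t0: 94 60 47 cc 43 45 98 c6
  t1: 94 c6 60 94 47 60 cc 47
  t2: 60 cc 47 94 c6 60 94 47
  t3: c6 cc 60 94 cc 60 94 98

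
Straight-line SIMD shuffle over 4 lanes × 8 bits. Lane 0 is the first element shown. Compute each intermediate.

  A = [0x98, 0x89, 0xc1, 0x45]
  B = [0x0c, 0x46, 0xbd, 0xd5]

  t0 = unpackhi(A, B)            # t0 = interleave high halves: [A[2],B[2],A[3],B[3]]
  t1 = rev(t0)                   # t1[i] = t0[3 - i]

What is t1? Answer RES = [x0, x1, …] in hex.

RES = [ 0xd5  0x45  0xbd  0xc1 ]

→ t0 |c1|bd|45|d5|
→ t1 |d5|45|bd|c1|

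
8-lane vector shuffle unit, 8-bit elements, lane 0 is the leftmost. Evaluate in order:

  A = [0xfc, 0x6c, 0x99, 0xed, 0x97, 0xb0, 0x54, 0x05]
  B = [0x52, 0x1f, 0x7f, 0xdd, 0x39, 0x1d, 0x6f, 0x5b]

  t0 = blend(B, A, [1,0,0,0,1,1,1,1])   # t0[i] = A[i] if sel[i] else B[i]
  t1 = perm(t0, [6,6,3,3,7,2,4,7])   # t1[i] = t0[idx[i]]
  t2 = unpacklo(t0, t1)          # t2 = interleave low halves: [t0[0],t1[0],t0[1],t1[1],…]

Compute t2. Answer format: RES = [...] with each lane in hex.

RES = [ 0xfc  0x54  0x1f  0x54  0x7f  0xdd  0xdd  0xdd ]

t0 = [0xfc, 0x1f, 0x7f, 0xdd, 0x97, 0xb0, 0x54, 0x05]
t1 = [0x54, 0x54, 0xdd, 0xdd, 0x05, 0x7f, 0x97, 0x05]
t2 = [0xfc, 0x54, 0x1f, 0x54, 0x7f, 0xdd, 0xdd, 0xdd]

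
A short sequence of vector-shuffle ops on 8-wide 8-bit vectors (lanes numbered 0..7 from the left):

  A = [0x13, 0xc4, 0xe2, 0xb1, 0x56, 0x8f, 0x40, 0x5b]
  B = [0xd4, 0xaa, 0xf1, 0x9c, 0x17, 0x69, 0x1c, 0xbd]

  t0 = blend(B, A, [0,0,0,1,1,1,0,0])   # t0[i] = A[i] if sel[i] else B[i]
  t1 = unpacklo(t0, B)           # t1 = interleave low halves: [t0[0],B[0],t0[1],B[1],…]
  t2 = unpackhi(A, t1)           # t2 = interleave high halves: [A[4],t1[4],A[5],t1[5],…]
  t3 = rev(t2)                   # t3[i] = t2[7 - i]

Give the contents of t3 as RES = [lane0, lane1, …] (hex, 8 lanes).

t0 = [0xd4, 0xaa, 0xf1, 0xb1, 0x56, 0x8f, 0x1c, 0xbd]
t1 = [0xd4, 0xd4, 0xaa, 0xaa, 0xf1, 0xf1, 0xb1, 0x9c]
t2 = [0x56, 0xf1, 0x8f, 0xf1, 0x40, 0xb1, 0x5b, 0x9c]
t3 = [0x9c, 0x5b, 0xb1, 0x40, 0xf1, 0x8f, 0xf1, 0x56]

RES = [ 0x9c  0x5b  0xb1  0x40  0xf1  0x8f  0xf1  0x56 ]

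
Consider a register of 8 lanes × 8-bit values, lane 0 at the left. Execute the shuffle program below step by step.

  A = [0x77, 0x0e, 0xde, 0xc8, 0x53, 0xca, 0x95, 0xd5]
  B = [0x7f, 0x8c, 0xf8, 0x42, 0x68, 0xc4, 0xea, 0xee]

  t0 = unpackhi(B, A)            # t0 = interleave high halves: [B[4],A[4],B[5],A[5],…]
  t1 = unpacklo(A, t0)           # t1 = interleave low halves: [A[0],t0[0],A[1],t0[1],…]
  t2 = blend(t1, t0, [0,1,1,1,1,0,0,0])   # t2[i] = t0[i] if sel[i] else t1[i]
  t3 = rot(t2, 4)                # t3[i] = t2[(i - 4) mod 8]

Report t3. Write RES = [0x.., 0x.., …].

RES = [ 0xea  0xc4  0xc8  0xca  0x77  0x53  0xc4  0xca ]

  t0: 68 53 c4 ca ea 95 ee d5
  t1: 77 68 0e 53 de c4 c8 ca
  t2: 77 53 c4 ca ea c4 c8 ca
  t3: ea c4 c8 ca 77 53 c4 ca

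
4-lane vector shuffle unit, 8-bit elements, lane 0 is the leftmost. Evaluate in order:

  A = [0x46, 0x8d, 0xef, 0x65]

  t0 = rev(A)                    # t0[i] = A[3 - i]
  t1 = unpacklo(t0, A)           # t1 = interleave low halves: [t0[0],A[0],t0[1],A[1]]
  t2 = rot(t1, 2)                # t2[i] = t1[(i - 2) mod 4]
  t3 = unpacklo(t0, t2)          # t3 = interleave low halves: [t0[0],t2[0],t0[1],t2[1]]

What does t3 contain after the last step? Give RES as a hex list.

t0 = [0x65, 0xef, 0x8d, 0x46]
t1 = [0x65, 0x46, 0xef, 0x8d]
t2 = [0xef, 0x8d, 0x65, 0x46]
t3 = [0x65, 0xef, 0xef, 0x8d]

RES = [ 0x65  0xef  0xef  0x8d ]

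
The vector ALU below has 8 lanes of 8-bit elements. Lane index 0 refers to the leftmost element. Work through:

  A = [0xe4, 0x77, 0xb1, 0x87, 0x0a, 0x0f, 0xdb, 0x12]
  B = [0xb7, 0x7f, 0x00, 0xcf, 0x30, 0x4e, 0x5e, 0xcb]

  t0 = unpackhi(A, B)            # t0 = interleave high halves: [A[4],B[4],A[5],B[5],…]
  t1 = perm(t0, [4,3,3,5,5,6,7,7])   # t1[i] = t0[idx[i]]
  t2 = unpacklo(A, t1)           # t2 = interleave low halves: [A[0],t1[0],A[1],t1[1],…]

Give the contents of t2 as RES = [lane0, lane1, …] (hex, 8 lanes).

→ t0 |0a|30|0f|4e|db|5e|12|cb|
→ t1 |db|4e|4e|5e|5e|12|cb|cb|
→ t2 |e4|db|77|4e|b1|4e|87|5e|

RES = [0xe4, 0xdb, 0x77, 0x4e, 0xb1, 0x4e, 0x87, 0x5e]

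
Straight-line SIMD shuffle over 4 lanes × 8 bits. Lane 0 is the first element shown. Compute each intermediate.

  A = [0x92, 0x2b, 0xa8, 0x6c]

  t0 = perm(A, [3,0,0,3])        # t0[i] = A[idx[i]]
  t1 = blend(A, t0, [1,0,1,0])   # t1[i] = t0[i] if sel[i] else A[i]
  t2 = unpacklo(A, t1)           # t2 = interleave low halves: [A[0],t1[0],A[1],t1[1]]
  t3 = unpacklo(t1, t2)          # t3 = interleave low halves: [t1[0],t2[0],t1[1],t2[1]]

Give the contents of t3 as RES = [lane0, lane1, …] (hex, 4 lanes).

t0 = [0x6c, 0x92, 0x92, 0x6c]
t1 = [0x6c, 0x2b, 0x92, 0x6c]
t2 = [0x92, 0x6c, 0x2b, 0x2b]
t3 = [0x6c, 0x92, 0x2b, 0x6c]

RES = [0x6c, 0x92, 0x2b, 0x6c]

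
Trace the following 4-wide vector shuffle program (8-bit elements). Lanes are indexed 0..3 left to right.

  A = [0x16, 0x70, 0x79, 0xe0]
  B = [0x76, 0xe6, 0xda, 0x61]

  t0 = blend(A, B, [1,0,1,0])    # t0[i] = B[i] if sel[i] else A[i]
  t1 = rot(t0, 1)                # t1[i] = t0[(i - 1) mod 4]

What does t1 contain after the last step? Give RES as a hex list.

RES = [0xe0, 0x76, 0x70, 0xda]

  t0: 76 70 da e0
  t1: e0 76 70 da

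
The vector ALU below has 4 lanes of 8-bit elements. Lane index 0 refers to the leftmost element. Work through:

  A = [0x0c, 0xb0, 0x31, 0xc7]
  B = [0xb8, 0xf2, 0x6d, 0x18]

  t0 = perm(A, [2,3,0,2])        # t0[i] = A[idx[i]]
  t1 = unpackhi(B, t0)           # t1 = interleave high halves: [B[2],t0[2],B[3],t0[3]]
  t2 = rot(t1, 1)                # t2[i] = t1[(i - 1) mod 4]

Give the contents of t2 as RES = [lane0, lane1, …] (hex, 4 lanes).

t0 = [0x31, 0xc7, 0x0c, 0x31]
t1 = [0x6d, 0x0c, 0x18, 0x31]
t2 = [0x31, 0x6d, 0x0c, 0x18]

RES = [0x31, 0x6d, 0x0c, 0x18]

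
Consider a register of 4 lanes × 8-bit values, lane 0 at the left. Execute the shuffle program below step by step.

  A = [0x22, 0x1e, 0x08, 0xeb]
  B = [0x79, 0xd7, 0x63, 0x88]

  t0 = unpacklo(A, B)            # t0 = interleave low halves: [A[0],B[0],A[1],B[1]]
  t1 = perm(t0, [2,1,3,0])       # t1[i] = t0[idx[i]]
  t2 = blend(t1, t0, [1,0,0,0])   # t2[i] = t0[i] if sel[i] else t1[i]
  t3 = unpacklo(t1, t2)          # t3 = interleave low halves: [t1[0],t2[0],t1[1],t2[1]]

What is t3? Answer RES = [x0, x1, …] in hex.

→ t0 |22|79|1e|d7|
→ t1 |1e|79|d7|22|
→ t2 |22|79|d7|22|
→ t3 |1e|22|79|79|

RES = [0x1e, 0x22, 0x79, 0x79]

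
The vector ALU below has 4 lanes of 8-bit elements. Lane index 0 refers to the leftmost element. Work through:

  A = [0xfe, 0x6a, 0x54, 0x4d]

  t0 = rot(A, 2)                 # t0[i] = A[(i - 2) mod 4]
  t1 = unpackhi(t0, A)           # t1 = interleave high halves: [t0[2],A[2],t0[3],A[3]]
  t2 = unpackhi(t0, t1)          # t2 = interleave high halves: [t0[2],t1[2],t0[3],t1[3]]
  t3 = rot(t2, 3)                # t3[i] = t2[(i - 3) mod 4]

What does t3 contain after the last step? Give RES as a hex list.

RES = [ 0x6a  0x6a  0x4d  0xfe ]

→ t0 |54|4d|fe|6a|
→ t1 |fe|54|6a|4d|
→ t2 |fe|6a|6a|4d|
→ t3 |6a|6a|4d|fe|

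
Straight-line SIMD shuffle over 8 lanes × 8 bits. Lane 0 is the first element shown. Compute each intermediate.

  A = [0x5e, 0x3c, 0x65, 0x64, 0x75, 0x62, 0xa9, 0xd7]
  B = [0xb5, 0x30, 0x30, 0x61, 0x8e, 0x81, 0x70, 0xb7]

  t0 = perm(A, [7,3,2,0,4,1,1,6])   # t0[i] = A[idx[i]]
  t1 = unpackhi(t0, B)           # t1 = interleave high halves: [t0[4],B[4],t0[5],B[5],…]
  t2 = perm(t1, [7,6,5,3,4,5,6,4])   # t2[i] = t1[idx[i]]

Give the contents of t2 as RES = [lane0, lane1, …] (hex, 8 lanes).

RES = [ 0xb7  0xa9  0x70  0x81  0x3c  0x70  0xa9  0x3c ]

→ t0 |d7|64|65|5e|75|3c|3c|a9|
→ t1 |75|8e|3c|81|3c|70|a9|b7|
→ t2 |b7|a9|70|81|3c|70|a9|3c|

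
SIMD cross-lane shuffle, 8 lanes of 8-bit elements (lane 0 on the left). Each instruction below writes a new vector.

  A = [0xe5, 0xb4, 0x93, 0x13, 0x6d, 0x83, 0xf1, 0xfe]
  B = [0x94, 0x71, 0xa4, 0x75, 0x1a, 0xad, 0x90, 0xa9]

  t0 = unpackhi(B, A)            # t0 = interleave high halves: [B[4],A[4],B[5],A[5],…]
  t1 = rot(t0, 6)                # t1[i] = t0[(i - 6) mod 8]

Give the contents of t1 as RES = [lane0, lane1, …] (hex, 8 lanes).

RES = [ 0xad  0x83  0x90  0xf1  0xa9  0xfe  0x1a  0x6d ]

t0 = [0x1a, 0x6d, 0xad, 0x83, 0x90, 0xf1, 0xa9, 0xfe]
t1 = [0xad, 0x83, 0x90, 0xf1, 0xa9, 0xfe, 0x1a, 0x6d]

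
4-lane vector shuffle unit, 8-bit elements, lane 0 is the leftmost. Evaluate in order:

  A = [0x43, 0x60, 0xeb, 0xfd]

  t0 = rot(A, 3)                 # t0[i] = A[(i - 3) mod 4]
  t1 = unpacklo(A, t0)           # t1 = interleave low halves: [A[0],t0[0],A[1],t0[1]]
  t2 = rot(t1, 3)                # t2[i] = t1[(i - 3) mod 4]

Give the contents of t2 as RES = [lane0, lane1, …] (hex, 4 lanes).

t0 = [0x60, 0xeb, 0xfd, 0x43]
t1 = [0x43, 0x60, 0x60, 0xeb]
t2 = [0x60, 0x60, 0xeb, 0x43]

RES = [ 0x60  0x60  0xeb  0x43 ]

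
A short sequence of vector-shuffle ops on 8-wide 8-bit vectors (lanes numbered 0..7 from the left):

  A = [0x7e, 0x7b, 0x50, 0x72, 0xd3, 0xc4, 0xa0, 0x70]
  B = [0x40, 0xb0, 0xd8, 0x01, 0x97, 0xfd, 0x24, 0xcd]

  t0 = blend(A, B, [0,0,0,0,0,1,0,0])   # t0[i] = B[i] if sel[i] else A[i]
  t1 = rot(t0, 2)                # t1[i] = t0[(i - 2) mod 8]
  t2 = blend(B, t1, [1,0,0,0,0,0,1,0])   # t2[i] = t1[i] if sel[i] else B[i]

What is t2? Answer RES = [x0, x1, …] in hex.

t0 = [0x7e, 0x7b, 0x50, 0x72, 0xd3, 0xfd, 0xa0, 0x70]
t1 = [0xa0, 0x70, 0x7e, 0x7b, 0x50, 0x72, 0xd3, 0xfd]
t2 = [0xa0, 0xb0, 0xd8, 0x01, 0x97, 0xfd, 0xd3, 0xcd]

RES = [ 0xa0  0xb0  0xd8  0x01  0x97  0xfd  0xd3  0xcd ]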